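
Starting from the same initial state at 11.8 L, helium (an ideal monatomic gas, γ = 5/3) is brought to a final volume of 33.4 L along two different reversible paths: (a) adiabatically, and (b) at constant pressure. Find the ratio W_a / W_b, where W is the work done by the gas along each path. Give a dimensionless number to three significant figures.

W_a / W_b ≈ 0.410

Path (a) adiabatic: W = P₁V₁(1 − (V₁/V₂)^(γ−1))/(γ−1) → W_a/(P₁V₁) = 0.7504.
Path (b) isobaric: W = P₁(V₂ − V₁) → W_b/(P₁V₁) = 1.831.
W_a / W_b = 0.7504 / 1.831 = 0.4099.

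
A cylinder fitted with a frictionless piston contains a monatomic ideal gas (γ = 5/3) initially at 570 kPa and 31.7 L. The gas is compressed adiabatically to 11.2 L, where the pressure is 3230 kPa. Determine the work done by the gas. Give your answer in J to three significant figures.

Adiabatic: W = (P₁V₁ − P₂V₂)/(γ − 1) with γ = 5/3.
P₁V₁ = 18069 J, P₂V₂ = 36176 J.
W = (18069 − 36176) / 0.6667 = -27160 J.

W ≈ -27200 J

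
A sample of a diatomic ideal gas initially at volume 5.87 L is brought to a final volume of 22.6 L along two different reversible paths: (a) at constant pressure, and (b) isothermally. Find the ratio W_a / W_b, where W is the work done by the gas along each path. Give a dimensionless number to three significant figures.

W_a / W_b ≈ 2.11

Path (a) isobaric: W = P₁(V₂ − V₁) → W_a/(P₁V₁) = 2.85.
Path (b) isothermal: W = P₁V₁ ln(V₂/V₁) → W_b/(P₁V₁) = 1.348.
W_a / W_b = 2.85 / 1.348 = 2.114.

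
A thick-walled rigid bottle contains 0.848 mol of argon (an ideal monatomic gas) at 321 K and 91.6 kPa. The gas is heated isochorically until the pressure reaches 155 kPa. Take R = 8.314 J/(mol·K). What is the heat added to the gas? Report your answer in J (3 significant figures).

Q ≈ 2350 J

Constant volume ⇒ W = 0, so Q = ΔU = nCᵥΔT with Cᵥ = 3R/2 = 12.47 J/(mol·K).
At constant V, T₂/T₁ = P₂/P₁ ⇒ ΔT = T₁(P₂/P₁ − 1) = 321·(155/91.6 − 1) = 222.2 K.
ΔU = (0.848)(12.47)(222.2) = 2350 J.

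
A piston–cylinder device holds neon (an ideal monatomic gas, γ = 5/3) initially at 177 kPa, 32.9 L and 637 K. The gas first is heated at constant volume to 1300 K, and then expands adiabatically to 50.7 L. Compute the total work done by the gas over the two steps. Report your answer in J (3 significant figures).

W_total ≈ 4460 J

Step 1 (isochoric): W = 0 (constant volume).
After step 1: P = 361.2 kPa (V unchanged).
Step 2 (adiabatic): W = (P₁V₁ − P₂V₂)/(γ−1) = (11884 − 8908)/0.667 = 4465 J.
W_total = 0 + 4465 = 4465 J.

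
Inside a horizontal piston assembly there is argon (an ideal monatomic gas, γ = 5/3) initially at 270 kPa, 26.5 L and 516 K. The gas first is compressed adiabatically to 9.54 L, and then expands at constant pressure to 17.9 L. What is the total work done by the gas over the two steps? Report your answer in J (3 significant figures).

Step 1 (adiabatic): W = (P₁V₁ − P₂V₂)/(γ−1) = (7155 − 14139)/0.667 = -10475 J.
After step 1: P = 1482 kPa, V = 9.54 L, T = 1020 K.
Step 2 (isobaric): W = PΔV = (1482 kPa)(17.9 − 9.54 L) = 12390 J.
W_total = -10475 + 12390 = 1914 J.

W_total ≈ 1910 J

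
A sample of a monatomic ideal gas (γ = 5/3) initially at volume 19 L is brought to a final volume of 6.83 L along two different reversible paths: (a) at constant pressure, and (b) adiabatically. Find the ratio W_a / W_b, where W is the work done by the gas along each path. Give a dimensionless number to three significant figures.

W_a / W_b ≈ 0.437

Path (a) isobaric: W = P₁(V₂ − V₁) → W_a/(P₁V₁) = -0.6405.
Path (b) adiabatic: W = P₁V₁(1 − (V₁/V₂)^(γ−1))/(γ−1) → W_b/(P₁V₁) = -1.467.
W_a / W_b = -0.6405 / -1.467 = 0.4366.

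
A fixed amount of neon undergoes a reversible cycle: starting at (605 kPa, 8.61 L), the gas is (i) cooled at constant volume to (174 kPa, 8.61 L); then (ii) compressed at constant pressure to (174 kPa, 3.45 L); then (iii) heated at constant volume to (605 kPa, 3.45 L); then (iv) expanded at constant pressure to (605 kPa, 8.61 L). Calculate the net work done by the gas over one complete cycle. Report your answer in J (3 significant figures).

W_net ≈ 2220 J

Constant-volume legs do no work.
W(ii) = (174)(3.45 − 8.61) = -897.8 J; W(iv) = (605)(8.61 − 3.45) = 3122 J.
W_net = -897.8 + 3122 = 2224 J (the clockwise enclosed area).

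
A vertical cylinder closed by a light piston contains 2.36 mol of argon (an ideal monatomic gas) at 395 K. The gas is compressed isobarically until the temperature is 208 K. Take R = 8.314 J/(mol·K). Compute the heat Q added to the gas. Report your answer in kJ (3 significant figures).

Q ≈ -9.17 kJ

Isobaric: W = nRΔT = (2.36)(8.314)(-187) = -3669 J.
ΔU = nCᵥΔT with Cᵥ = 3R/2: ΔU = (2.36)(12.47)(-187) = -5504 J.
Q = ΔU + W = -5504 − 3669 = -9173 J.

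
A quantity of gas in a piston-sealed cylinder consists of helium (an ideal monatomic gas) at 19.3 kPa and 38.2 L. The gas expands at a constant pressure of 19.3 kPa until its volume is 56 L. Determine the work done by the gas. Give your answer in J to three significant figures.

Isobaric: W = P ΔV.
W = (19.3 kPa)(56 − 38.2 L) = (19.3)(17.8) = 343.5 J.

W ≈ 344 J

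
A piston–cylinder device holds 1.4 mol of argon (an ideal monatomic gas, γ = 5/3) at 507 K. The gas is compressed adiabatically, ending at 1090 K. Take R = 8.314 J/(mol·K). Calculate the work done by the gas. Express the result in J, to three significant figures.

Adiabatic ⇒ Q = 0, so W_by = −ΔU = nCᵥ(T₁ − T₂).
Cᵥ = 3R/2 = 12.47 J/(mol·K).
W = (1.4)(12.47)(507 − 1090) = -10179 J.

W ≈ -10200 J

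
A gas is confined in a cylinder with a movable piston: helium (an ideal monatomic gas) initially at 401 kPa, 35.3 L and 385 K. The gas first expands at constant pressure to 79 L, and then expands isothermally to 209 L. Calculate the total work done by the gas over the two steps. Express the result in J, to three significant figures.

W_total ≈ 48300 J

Step 1 (isobaric): W = PΔV = (401 kPa)(79 − 35.3 L) = 17524 J.
After step 1: P = 401 kPa, V = 79 L, T = 861.6 K.
Step 2 (isothermal): W = P₁V₁ ln(V₂/V₁) = (31679) ln(209/79) = 30820 J.
W_total = 17524 + 30820 = 48344 J.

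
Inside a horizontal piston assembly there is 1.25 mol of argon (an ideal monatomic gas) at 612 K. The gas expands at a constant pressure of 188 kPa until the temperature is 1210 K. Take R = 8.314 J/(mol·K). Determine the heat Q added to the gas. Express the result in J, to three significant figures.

Q ≈ 15500 J

Isobaric: W = nRΔT = (1.25)(8.314)(598) = 6215 J.
ΔU = nCᵥΔT with Cᵥ = 3R/2: ΔU = (1.25)(12.47)(598) = 9322 J.
Q = ΔU + W = 9322 + 6215 = 15537 J.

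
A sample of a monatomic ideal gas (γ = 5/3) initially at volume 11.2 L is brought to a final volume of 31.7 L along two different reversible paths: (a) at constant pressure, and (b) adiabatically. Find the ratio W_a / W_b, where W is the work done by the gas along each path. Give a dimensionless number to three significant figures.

Path (a) isobaric: W = P₁(V₂ − V₁) → W_a/(P₁V₁) = 1.83.
Path (b) adiabatic: W = P₁V₁(1 − (V₁/V₂)^(γ−1))/(γ−1) → W_b/(P₁V₁) = 0.7503.
W_a / W_b = 1.83 / 0.7503 = 2.439.

W_a / W_b ≈ 2.44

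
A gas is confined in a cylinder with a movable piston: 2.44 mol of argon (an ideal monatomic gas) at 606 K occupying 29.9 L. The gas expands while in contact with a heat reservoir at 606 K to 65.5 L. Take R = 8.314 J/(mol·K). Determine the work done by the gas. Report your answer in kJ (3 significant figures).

W ≈ 9.64 kJ

Isothermal: W = nRT ln(V₂/V₁).
W = (2.44)(8.314)(606) × ln(65.5/29.9)
  = 12293 × 0.7842
W_by_gas = 9640 J.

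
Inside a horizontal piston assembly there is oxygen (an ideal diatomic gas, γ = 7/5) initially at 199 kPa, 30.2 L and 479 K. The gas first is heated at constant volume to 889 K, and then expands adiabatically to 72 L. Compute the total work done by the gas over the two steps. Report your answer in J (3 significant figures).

W_total ≈ 8190 J

Step 1 (isochoric): W = 0 (constant volume).
After step 1: P = 369.3 kPa (V unchanged).
Step 2 (adiabatic): W = (P₁V₁ − P₂V₂)/(γ−1) = (11154 − 7879)/0.4 = 8186 J.
W_total = 0 + 8186 = 8186 J.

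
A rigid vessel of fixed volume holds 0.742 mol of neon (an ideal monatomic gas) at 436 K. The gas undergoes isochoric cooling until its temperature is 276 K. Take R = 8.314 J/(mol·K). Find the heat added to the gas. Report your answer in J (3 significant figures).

Q ≈ -1480 J

Constant volume ⇒ W = 0, so Q = ΔU = nCᵥΔT with Cᵥ = 3R/2 = 12.47 J/(mol·K).
ΔU = (0.742)(12.47)(276 − 436) = -1481 J.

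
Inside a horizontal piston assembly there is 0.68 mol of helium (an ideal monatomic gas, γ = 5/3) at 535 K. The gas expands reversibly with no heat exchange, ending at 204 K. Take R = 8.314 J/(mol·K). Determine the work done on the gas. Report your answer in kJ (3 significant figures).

W ≈ -2.81 kJ

Adiabatic ⇒ Q = 0, so W_by = −ΔU = nCᵥ(T₁ − T₂).
Cᵥ = 3R/2 = 12.47 J/(mol·K).
W = (0.68)(12.47)(535 − 204) = 2807 J.
Work on gas = −W_by = -2807 J.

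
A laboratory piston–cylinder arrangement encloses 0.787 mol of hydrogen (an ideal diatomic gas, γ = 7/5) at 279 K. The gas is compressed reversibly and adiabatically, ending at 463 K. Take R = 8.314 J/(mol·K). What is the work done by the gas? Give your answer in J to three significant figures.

W ≈ -3010 J

Adiabatic ⇒ Q = 0, so W_by = −ΔU = nCᵥ(T₁ − T₂).
Cᵥ = 5R/2 = 20.79 J/(mol·K).
W = (0.787)(20.79)(279 − 463) = -3010 J.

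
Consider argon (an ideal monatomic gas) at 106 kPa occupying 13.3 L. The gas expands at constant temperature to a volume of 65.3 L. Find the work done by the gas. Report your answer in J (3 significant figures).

Isothermal: W = nRT ln(V₂/V₁) = P₁V₁ ln(V₂/V₁).
P₁V₁ = (106 kPa)(13.3 L) = 1410 J.
W = 1410 × ln(65.3/13.3) = 1410 × 1.591
W_by_gas = 2243 J.

W ≈ 2240 J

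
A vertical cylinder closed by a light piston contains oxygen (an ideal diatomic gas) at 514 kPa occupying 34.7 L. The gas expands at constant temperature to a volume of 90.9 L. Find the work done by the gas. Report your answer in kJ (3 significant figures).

W ≈ 17.2 kJ

Isothermal: W = nRT ln(V₂/V₁) = P₁V₁ ln(V₂/V₁).
P₁V₁ = (514 kPa)(34.7 L) = 17836 J.
W = 17836 × ln(90.9/34.7) = 17836 × 0.963
W_by_gas = 17176 J.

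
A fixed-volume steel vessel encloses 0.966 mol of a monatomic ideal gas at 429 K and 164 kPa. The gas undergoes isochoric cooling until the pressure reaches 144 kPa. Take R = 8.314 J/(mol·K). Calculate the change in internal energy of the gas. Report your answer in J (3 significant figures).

ΔU ≈ -630 J

Constant volume ⇒ W = 0, so Q = ΔU = nCᵥΔT with Cᵥ = 3R/2 = 12.47 J/(mol·K).
At constant V, T₂/T₁ = P₂/P₁ ⇒ ΔT = T₁(P₂/P₁ − 1) = 429·(144/164 − 1) = -52.32 K.
ΔU = (0.966)(12.47)(-52.32) = -630.3 J.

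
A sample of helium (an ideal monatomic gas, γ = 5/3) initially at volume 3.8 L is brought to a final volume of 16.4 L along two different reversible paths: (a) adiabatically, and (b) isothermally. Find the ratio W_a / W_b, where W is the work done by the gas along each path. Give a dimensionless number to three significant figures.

Path (a) adiabatic: W = P₁V₁(1 − (V₁/V₂)^(γ−1))/(γ−1) → W_a/(P₁V₁) = 0.9341.
Path (b) isothermal: W = P₁V₁ ln(V₂/V₁) → W_b/(P₁V₁) = 1.462.
W_a / W_b = 0.9341 / 1.462 = 0.6388.

W_a / W_b ≈ 0.639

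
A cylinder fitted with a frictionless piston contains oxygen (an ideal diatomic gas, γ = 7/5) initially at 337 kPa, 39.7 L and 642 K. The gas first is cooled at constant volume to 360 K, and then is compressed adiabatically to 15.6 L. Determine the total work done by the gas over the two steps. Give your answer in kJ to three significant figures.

W_total ≈ -8.50 kJ

Step 1 (isochoric): W = 0 (constant volume).
After step 1: P = 189 kPa (V unchanged).
Step 2 (adiabatic): W = (P₁V₁ − P₂V₂)/(γ−1) = (7502 − 10901)/0.4 = -8496 J.
W_total = 0 − 8496 = -8496 J.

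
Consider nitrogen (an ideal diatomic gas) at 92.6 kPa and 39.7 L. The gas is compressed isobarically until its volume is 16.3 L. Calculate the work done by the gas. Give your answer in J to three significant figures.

W ≈ -2170 J

Isobaric: W = P ΔV.
W = (92.6 kPa)(16.3 − 39.7 L) = (92.6)(-23.4) = -2167 J.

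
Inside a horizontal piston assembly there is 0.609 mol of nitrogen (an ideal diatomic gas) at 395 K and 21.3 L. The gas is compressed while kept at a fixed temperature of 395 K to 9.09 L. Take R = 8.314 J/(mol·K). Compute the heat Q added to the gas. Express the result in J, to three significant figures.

Isothermal ⇒ ΔU = 0, so Q = W = nRT ln(V₂/V₁).
Q = (0.609)(8.314)(395) ln(9.09/21.3) = 2000 × -0.8515 = -1703 J.

Q ≈ -1700 J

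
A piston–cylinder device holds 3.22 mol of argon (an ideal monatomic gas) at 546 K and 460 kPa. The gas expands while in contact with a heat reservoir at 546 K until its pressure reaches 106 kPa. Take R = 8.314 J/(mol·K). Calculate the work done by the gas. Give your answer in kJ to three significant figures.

W ≈ 21.5 kJ

Isothermal process: W = nRT ln(V₂/V₁) = nRT ln(P₁/P₂).
W = (3.22)(8.314)(546) × ln(460/106)
  = 14617 × ln(4.34) = 14617 × 1.468
W_by_gas = 21455 J.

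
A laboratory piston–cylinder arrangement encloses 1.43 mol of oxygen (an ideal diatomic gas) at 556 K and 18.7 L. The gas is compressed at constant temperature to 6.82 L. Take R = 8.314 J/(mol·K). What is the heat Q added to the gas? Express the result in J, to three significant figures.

Q ≈ -6670 J

Isothermal ⇒ ΔU = 0, so Q = W = nRT ln(V₂/V₁).
Q = (1.43)(8.314)(556) ln(6.82/18.7) = 6610 × -1.009 = -6668 J.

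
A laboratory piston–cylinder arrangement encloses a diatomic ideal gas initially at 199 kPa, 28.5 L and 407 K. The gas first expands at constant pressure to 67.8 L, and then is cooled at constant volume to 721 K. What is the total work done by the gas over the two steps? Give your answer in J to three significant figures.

Step 1 (isobaric): W = PΔV = (199 kPa)(67.8 − 28.5 L) = 7821 J.
Step 2 (isochoric): W = 0 (constant volume).
W_total = 7821 + 0 = 7821 J.

W_total ≈ 7820 J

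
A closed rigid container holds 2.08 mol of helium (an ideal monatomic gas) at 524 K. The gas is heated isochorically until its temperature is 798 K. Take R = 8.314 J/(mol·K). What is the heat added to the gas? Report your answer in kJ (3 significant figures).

Constant volume ⇒ W = 0, so Q = ΔU = nCᵥΔT with Cᵥ = 3R/2 = 12.47 J/(mol·K).
ΔU = (2.08)(12.47)(798 − 524) = 7107 J.

Q ≈ 7.11 kJ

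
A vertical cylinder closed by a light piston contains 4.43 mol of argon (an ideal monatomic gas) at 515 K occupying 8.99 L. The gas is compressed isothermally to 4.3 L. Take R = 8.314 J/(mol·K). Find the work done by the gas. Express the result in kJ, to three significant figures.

W ≈ -14.0 kJ

Isothermal: W = nRT ln(V₂/V₁).
W = (4.43)(8.314)(515) × ln(4.3/8.99)
  = 18968 × -0.7375
W_by_gas = -13989 J.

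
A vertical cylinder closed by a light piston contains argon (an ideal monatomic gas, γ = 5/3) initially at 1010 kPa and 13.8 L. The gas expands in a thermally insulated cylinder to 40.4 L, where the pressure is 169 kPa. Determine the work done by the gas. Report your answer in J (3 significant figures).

W ≈ 10700 J

Adiabatic: W = (P₁V₁ − P₂V₂)/(γ − 1) with γ = 5/3.
P₁V₁ = 13938 J, P₂V₂ = 6828 J.
W = (13938 − 6828) / 0.6667 = 10666 J.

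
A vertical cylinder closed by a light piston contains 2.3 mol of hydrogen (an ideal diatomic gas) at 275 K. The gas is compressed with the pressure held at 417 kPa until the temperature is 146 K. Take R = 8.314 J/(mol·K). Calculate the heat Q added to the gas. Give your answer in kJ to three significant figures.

Isobaric: W = nRΔT = (2.3)(8.314)(-129) = -2467 J.
ΔU = nCᵥΔT with Cᵥ = 5R/2: ΔU = (2.3)(20.79)(-129) = -6167 J.
Q = ΔU + W = -6167 − 2467 = -8634 J.

Q ≈ -8.63 kJ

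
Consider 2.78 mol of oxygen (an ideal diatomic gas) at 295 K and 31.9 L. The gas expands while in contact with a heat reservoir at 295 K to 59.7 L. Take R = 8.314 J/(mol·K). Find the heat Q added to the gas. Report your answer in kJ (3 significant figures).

Isothermal ⇒ ΔU = 0, so Q = W = nRT ln(V₂/V₁).
Q = (2.78)(8.314)(295) ln(59.7/31.9) = 6818 × 0.6267 = 4273 J.

Q ≈ 4.27 kJ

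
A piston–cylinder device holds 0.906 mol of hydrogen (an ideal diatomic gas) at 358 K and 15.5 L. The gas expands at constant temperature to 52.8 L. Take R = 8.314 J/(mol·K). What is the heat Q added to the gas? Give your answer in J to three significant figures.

Isothermal ⇒ ΔU = 0, so Q = W = nRT ln(V₂/V₁).
Q = (0.906)(8.314)(358) ln(52.8/15.5) = 2697 × 1.226 = 3305 J.

Q ≈ 3310 J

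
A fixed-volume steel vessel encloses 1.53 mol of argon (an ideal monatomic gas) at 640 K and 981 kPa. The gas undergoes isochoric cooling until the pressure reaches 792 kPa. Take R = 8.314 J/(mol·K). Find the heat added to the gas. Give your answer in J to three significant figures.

Constant volume ⇒ W = 0, so Q = ΔU = nCᵥΔT with Cᵥ = 3R/2 = 12.47 J/(mol·K).
At constant V, T₂/T₁ = P₂/P₁ ⇒ ΔT = T₁(P₂/P₁ − 1) = 640·(792/981 − 1) = -123.3 K.
ΔU = (1.53)(12.47)(-123.3) = -2353 J.

Q ≈ -2350 J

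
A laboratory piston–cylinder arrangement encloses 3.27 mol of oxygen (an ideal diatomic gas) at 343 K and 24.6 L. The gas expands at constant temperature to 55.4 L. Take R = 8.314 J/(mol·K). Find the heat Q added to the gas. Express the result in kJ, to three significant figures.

Q ≈ 7.57 kJ

Isothermal ⇒ ΔU = 0, so Q = W = nRT ln(V₂/V₁).
Q = (3.27)(8.314)(343) ln(55.4/24.6) = 9325 × 0.8118 = 7570 J.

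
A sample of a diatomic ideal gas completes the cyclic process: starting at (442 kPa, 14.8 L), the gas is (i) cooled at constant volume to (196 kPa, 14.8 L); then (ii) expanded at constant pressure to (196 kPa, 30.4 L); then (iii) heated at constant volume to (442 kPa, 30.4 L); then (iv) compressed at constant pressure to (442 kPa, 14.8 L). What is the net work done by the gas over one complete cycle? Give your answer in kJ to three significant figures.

W_net ≈ -3.84 kJ

Constant-volume legs do no work.
W(ii) = (196)(30.4 − 14.8) = 3058 J; W(iv) = (442)(14.8 − 30.4) = -6895 J.
W_net = 3058 − 6895 = -3838 J (the counter-clockwise enclosed area).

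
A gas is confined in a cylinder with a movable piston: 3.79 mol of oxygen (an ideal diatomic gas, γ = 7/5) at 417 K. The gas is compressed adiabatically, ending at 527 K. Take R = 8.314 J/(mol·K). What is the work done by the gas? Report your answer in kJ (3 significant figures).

Adiabatic ⇒ Q = 0, so W_by = −ΔU = nCᵥ(T₁ − T₂).
Cᵥ = 5R/2 = 20.79 J/(mol·K).
W = (3.79)(20.79)(417 − 527) = -8665 J.

W ≈ -8.67 kJ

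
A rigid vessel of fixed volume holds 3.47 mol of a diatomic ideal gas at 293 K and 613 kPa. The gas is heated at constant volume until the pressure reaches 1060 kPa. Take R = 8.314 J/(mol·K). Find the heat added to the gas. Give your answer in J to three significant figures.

Q ≈ 15400 J

Constant volume ⇒ W = 0, so Q = ΔU = nCᵥΔT with Cᵥ = 5R/2 = 20.79 J/(mol·K).
At constant V, T₂/T₁ = P₂/P₁ ⇒ ΔT = T₁(P₂/P₁ − 1) = 293·(1060/613 − 1) = 213.7 K.
ΔU = (3.47)(20.79)(213.7) = 15410 J.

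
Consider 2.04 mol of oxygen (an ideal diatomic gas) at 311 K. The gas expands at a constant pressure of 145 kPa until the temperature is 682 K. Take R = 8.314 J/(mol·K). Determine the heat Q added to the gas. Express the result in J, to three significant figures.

Isobaric: W = nRΔT = (2.04)(8.314)(371) = 6292 J.
ΔU = nCᵥΔT with Cᵥ = 5R/2: ΔU = (2.04)(20.79)(371) = 15731 J.
Q = ΔU + W = 15731 + 6292 = 22023 J.

Q ≈ 22000 J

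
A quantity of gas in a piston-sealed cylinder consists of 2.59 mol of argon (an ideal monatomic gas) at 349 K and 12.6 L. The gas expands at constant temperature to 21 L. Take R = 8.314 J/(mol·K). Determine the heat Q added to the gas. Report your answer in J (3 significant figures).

Isothermal ⇒ ΔU = 0, so Q = W = nRT ln(V₂/V₁).
Q = (2.59)(8.314)(349) ln(21/12.6) = 7515 × 0.5108 = 3839 J.

Q ≈ 3840 J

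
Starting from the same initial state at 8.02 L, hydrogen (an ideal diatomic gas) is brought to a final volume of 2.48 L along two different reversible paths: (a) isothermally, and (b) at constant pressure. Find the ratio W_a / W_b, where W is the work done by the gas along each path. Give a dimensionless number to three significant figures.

W_a / W_b ≈ 1.70

Path (a) isothermal: W = P₁V₁ ln(V₂/V₁) → W_a/(P₁V₁) = -1.174.
Path (b) isobaric: W = P₁(V₂ − V₁) → W_b/(P₁V₁) = -0.6908.
W_a / W_b = -1.174 / -0.6908 = 1.699.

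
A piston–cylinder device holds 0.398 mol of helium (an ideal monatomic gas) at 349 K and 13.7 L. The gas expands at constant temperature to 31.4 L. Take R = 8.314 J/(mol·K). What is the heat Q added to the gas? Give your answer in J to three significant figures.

Isothermal ⇒ ΔU = 0, so Q = W = nRT ln(V₂/V₁).
Q = (0.398)(8.314)(349) ln(31.4/13.7) = 1155 × 0.8294 = 957.8 J.

Q ≈ 958 J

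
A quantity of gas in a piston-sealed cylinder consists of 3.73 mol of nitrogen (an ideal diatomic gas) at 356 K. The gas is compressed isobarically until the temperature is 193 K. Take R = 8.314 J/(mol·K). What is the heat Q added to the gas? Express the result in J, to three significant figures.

Isobaric: W = nRΔT = (3.73)(8.314)(-163) = -5055 J.
ΔU = nCᵥΔT with Cᵥ = 5R/2: ΔU = (3.73)(20.79)(-163) = -12637 J.
Q = ΔU + W = -12637 − 5055 = -17692 J.

Q ≈ -17700 J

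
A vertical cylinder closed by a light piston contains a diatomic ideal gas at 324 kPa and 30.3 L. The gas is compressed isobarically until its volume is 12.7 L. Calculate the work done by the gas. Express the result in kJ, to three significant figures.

W ≈ -5.70 kJ

Isobaric: W = P ΔV.
W = (324 kPa)(12.7 − 30.3 L) = (324)(-17.6) = -5702 J.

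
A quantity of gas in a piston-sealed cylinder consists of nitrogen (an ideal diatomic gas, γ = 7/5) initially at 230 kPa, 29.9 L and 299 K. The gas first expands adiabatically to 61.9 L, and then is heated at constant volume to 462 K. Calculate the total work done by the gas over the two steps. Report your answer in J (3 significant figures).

W_total ≈ 4340 J

Step 1 (adiabatic): W = (P₁V₁ − P₂V₂)/(γ−1) = (6877 − 5140)/0.4 = 4342 J.
Step 2 (isochoric): W = 0 (constant volume).
W_total = 4342 + 0 = 4342 J.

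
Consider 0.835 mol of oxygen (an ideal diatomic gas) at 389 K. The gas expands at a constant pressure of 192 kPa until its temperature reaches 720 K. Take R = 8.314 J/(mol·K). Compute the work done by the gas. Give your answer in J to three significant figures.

W ≈ 2300 J

Isobaric: W = P ΔV = nR ΔT.
W = (0.835)(8.314)(720 − 389) = 2298 J.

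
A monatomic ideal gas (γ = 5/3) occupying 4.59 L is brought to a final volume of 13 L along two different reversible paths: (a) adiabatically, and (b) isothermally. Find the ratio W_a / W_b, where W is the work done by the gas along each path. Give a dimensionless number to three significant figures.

W_a / W_b ≈ 0.721

Path (a) adiabatic: W = P₁V₁(1 − (V₁/V₂)^(γ−1))/(γ−1) → W_a/(P₁V₁) = 0.7507.
Path (b) isothermal: W = P₁V₁ ln(V₂/V₁) → W_b/(P₁V₁) = 1.041.
W_a / W_b = 0.7507 / 1.041 = 0.7211.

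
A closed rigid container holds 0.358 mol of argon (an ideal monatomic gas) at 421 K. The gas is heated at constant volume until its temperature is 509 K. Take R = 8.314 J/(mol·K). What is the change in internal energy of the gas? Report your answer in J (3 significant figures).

Constant volume ⇒ W = 0, so Q = ΔU = nCᵥΔT with Cᵥ = 3R/2 = 12.47 J/(mol·K).
ΔU = (0.358)(12.47)(509 − 421) = 392.9 J.

ΔU ≈ 393 J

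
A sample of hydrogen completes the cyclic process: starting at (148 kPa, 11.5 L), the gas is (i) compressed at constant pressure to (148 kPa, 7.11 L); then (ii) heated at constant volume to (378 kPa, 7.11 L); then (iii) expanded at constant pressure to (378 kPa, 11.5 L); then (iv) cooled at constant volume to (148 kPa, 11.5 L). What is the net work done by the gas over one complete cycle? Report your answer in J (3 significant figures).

W_net ≈ 1010 J

Constant-volume legs do no work.
W(i) = (148)(7.11 − 11.5) = -649.7 J; W(iii) = (378)(11.5 − 7.11) = 1659 J.
W_net = -649.7 + 1659 = 1010 J (the clockwise enclosed area).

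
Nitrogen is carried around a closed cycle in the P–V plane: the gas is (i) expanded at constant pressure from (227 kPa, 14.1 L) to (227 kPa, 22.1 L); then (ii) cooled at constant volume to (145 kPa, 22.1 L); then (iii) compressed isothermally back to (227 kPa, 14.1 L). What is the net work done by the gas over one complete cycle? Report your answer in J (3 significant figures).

Leg (i): W = PΔV = (227)(22.1 − 14.1) = 1816 J.
Leg (ii): W = 0.
Leg (iii): W = PᵢVᵢ ln(V_f/Vᵢ) = (3204) ln(14.1/22.1) = -1440 J.
W_net = 1816 − 1440 = 375.9 J.

W_net ≈ 376 J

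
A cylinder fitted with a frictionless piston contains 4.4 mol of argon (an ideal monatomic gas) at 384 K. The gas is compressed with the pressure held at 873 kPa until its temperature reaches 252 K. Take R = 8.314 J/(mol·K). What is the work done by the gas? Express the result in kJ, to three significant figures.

W ≈ -4.83 kJ

Isobaric: W = P ΔV = nR ΔT.
W = (4.4)(8.314)(252 − 384) = -4829 J.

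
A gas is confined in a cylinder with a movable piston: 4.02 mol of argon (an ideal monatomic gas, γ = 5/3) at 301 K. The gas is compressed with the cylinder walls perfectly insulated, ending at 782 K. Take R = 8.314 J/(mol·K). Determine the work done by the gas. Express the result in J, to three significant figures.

W ≈ -24100 J

Adiabatic ⇒ Q = 0, so W_by = −ΔU = nCᵥ(T₁ − T₂).
Cᵥ = 3R/2 = 12.47 J/(mol·K).
W = (4.02)(12.47)(301 − 782) = -24114 J.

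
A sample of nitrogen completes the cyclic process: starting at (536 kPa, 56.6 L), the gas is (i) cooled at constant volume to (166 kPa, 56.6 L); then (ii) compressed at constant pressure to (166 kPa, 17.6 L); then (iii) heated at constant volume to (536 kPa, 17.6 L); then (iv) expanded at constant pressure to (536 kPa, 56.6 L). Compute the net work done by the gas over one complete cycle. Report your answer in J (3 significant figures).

Constant-volume legs do no work.
W(ii) = (166)(17.6 − 56.6) = -6474 J; W(iv) = (536)(56.6 − 17.6) = 20904 J.
W_net = -6474 + 20904 = 14430 J (the clockwise enclosed area).

W_net ≈ 14400 J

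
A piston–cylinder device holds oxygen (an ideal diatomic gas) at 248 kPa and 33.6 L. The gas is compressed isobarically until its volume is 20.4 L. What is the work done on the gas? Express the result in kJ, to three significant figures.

Isobaric: W = P ΔV.
W = (248 kPa)(20.4 − 33.6 L) = (248)(-13.2) = -3274 J.
Work on gas = −W_by = 3274 J.

W ≈ 3.27 kJ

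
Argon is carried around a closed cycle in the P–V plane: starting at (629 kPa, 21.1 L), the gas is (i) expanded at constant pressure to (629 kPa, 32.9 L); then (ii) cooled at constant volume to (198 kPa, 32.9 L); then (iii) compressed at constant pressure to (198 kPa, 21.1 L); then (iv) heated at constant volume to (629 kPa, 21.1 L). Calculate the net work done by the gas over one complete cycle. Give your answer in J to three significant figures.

W_net ≈ 5090 J

Constant-volume legs do no work.
W(i) = (629)(32.9 − 21.1) = 7422 J; W(iii) = (198)(21.1 − 32.9) = -2336 J.
W_net = 7422 − 2336 = 5086 J (the clockwise enclosed area).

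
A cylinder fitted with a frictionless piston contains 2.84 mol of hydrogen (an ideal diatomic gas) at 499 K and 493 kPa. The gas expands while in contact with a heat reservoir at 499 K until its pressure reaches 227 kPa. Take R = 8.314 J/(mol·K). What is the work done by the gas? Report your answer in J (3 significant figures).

Isothermal process: W = nRT ln(V₂/V₁) = nRT ln(P₁/P₂).
W = (2.84)(8.314)(499) × ln(493/227)
  = 11782 × ln(2.172) = 11782 × 0.7756
W_by_gas = 9138 J.

W ≈ 9140 J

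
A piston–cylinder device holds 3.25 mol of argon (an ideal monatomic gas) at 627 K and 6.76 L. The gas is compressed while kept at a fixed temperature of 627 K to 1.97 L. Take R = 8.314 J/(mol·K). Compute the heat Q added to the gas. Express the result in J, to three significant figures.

Q ≈ -20900 J

Isothermal ⇒ ΔU = 0, so Q = W = nRT ln(V₂/V₁).
Q = (3.25)(8.314)(627) ln(1.97/6.76) = 16942 × -1.233 = -20889 J.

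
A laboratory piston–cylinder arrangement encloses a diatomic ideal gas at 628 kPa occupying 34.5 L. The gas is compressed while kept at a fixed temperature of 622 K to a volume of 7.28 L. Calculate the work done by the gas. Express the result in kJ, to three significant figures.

W ≈ -33.7 kJ

Isothermal: W = nRT ln(V₂/V₁) = P₁V₁ ln(V₂/V₁).
P₁V₁ = (628 kPa)(34.5 L) = 21666 J.
W = 21666 × ln(7.28/34.5) = 21666 × -1.556
W_by_gas = -33709 J.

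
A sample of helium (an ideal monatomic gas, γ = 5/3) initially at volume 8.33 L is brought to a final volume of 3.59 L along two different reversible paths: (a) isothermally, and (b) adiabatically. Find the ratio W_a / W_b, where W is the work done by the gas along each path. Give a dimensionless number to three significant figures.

W_a / W_b ≈ 0.746

Path (a) isothermal: W = P₁V₁ ln(V₂/V₁) → W_a/(P₁V₁) = -0.8417.
Path (b) adiabatic: W = P₁V₁(1 − (V₁/V₂)^(γ−1))/(γ−1) → W_b/(P₁V₁) = -1.129.
W_a / W_b = -0.8417 / -1.129 = 0.7455.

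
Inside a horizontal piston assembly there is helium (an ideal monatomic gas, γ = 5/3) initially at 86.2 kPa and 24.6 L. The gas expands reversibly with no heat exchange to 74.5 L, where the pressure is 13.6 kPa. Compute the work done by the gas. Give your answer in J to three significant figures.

Adiabatic: W = (P₁V₁ − P₂V₂)/(γ − 1) with γ = 5/3.
P₁V₁ = 2121 J, P₂V₂ = 1013 J.
W = (2121 − 1013) / 0.6667 = 1661 J.

W ≈ 1660 J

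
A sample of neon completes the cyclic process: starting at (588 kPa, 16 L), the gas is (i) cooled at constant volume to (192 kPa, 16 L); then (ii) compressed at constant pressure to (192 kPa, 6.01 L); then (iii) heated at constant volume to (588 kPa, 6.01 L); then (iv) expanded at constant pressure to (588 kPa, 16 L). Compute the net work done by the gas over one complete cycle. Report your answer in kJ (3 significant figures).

Constant-volume legs do no work.
W(ii) = (192)(6.01 − 16) = -1918 J; W(iv) = (588)(16 − 6.01) = 5874 J.
W_net = -1918 + 5874 = 3956 J (the clockwise enclosed area).

W_net ≈ 3.96 kJ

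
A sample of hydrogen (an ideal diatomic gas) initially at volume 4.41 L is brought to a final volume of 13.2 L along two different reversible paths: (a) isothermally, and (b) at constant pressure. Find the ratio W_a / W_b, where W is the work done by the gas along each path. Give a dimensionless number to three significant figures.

Path (a) isothermal: W = P₁V₁ ln(V₂/V₁) → W_a/(P₁V₁) = 1.096.
Path (b) isobaric: W = P₁(V₂ − V₁) → W_b/(P₁V₁) = 1.993.
W_a / W_b = 1.096 / 1.993 = 0.55.

W_a / W_b ≈ 0.550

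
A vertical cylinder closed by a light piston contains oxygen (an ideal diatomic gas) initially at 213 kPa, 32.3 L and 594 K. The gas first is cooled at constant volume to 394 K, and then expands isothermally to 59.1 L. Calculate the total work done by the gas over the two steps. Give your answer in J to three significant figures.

Step 1 (isochoric): W = 0 (constant volume).
After step 1: P = 141.3 kPa (V unchanged).
Step 2 (isothermal): W = P₁V₁ ln(V₂/V₁) = (4563) ln(59.1/32.3) = 2757 J.
W_total = 0 + 2757 = 2757 J.

W_total ≈ 2760 J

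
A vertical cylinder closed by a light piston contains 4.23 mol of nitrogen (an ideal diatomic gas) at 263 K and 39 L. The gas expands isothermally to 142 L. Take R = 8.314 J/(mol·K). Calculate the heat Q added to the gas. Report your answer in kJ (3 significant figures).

Isothermal ⇒ ΔU = 0, so Q = W = nRT ln(V₂/V₁).
Q = (4.23)(8.314)(263) ln(142/39) = 9249 × 1.292 = 11952 J.

Q ≈ 12.0 kJ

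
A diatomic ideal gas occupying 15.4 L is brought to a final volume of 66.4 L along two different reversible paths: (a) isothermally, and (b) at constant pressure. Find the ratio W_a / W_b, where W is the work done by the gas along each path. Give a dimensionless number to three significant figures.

Path (a) isothermal: W = P₁V₁ ln(V₂/V₁) → W_a/(P₁V₁) = 1.461.
Path (b) isobaric: W = P₁(V₂ − V₁) → W_b/(P₁V₁) = 3.312.
W_a / W_b = 1.461 / 3.312 = 0.4413.

W_a / W_b ≈ 0.441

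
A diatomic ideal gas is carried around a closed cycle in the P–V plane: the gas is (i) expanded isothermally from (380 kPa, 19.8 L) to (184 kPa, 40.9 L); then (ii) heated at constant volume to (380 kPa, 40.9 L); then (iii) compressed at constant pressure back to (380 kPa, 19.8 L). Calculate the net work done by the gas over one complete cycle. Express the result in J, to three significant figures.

W_net ≈ -2560 J

Leg (i): W = PᵢVᵢ ln(V_f/Vᵢ) = (7524) ln(40.9/19.8) = 5458 J.
Leg (ii): W = 0.
Leg (iii): W = PΔV = (380)(19.8 − 40.9) = -8018 J.
W_net = 5458 − 8018 = -2560 J.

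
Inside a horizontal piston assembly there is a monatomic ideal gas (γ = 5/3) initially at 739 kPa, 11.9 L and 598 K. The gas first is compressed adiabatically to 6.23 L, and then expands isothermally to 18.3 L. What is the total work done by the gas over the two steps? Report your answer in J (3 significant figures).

W_total ≈ 7470 J

Step 1 (adiabatic): W = (P₁V₁ − P₂V₂)/(γ−1) = (8794 − 13538)/0.667 = -7116 J.
After step 1: P = 2173 kPa, V = 6.23 L, T = 920.6 K.
Step 2 (isothermal): W = P₁V₁ ln(V₂/V₁) = (13538) ln(18.3/6.23) = 14588 J.
W_total = -7116 + 14588 = 7472 J.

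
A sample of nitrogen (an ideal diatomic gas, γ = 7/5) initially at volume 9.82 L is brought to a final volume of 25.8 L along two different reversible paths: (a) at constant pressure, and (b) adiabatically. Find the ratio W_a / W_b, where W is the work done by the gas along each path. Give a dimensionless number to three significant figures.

Path (a) isobaric: W = P₁(V₂ − V₁) → W_a/(P₁V₁) = 1.627.
Path (b) adiabatic: W = P₁V₁(1 − (V₁/V₂)^(γ−1))/(γ−1) → W_b/(P₁V₁) = 0.8012.
W_a / W_b = 1.627 / 0.8012 = 2.031.

W_a / W_b ≈ 2.03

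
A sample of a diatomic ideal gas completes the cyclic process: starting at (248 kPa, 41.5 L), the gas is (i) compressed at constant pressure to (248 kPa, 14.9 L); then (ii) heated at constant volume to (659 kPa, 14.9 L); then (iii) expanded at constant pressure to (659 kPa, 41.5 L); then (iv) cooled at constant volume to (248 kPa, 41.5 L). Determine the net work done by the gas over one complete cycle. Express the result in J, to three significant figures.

Constant-volume legs do no work.
W(i) = (248)(14.9 − 41.5) = -6597 J; W(iii) = (659)(41.5 − 14.9) = 17529 J.
W_net = -6597 + 17529 = 10933 J (the clockwise enclosed area).

W_net ≈ 10900 J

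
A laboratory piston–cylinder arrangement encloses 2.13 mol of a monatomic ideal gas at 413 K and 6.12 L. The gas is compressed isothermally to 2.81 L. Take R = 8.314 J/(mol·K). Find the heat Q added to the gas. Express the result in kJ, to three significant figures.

Isothermal ⇒ ΔU = 0, so Q = W = nRT ln(V₂/V₁).
Q = (2.13)(8.314)(413) ln(2.81/6.12) = 7314 × -0.7784 = -5693 J.

Q ≈ -5.69 kJ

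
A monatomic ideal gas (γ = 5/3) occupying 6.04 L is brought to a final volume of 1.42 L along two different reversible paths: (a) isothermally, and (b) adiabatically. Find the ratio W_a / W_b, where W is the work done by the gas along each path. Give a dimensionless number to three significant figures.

W_a / W_b ≈ 0.594

Path (a) isothermal: W = P₁V₁ ln(V₂/V₁) → W_a/(P₁V₁) = -1.448.
Path (b) adiabatic: W = P₁V₁(1 − (V₁/V₂)^(γ−1))/(γ−1) → W_b/(P₁V₁) = -2.438.
W_a / W_b = -1.448 / -2.438 = 0.5939.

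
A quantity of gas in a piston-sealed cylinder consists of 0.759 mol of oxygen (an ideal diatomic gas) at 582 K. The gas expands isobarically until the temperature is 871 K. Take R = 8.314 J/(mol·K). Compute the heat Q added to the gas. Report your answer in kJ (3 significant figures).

Q ≈ 6.38 kJ

Isobaric: W = nRΔT = (0.759)(8.314)(289) = 1824 J.
ΔU = nCᵥΔT with Cᵥ = 5R/2: ΔU = (0.759)(20.79)(289) = 4559 J.
Q = ΔU + W = 4559 + 1824 = 6383 J.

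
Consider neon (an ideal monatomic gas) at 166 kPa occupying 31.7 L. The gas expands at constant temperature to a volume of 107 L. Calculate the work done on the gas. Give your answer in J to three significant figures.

W ≈ -6400 J

Isothermal: W = nRT ln(V₂/V₁) = P₁V₁ ln(V₂/V₁).
P₁V₁ = (166 kPa)(31.7 L) = 5262 J.
W = 5262 × ln(107/31.7) = 5262 × 1.217
W_by_gas = 6402 J; work on gas = −W_by = -6402 J.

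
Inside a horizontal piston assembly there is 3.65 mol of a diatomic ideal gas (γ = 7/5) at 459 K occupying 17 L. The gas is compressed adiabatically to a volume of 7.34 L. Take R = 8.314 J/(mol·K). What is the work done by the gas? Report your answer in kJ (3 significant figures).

W ≈ -13.9 kJ

Adiabatic: TV^(γ−1) = const with γ = 7/5.
T₂ = T₁ (V₁/V₂)^(γ−1) = 459 × (17/7.34)^0.4 = 459 × 1.399 = 642.3 K.
W_by = nCᵥ(T₁ − T₂) = (3.65)(20.79)(459 − 642.3) = -13903 J.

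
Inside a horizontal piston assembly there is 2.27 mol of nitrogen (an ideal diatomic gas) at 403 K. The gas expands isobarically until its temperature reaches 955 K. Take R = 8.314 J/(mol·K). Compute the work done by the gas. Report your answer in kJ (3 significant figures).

Isobaric: W = P ΔV = nR ΔT.
W = (2.27)(8.314)(955 − 403) = 10418 J.

W ≈ 10.4 kJ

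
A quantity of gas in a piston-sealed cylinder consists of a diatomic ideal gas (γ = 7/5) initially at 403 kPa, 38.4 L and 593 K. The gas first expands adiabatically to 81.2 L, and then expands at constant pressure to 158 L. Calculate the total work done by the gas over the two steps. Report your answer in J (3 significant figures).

Step 1 (adiabatic): W = (P₁V₁ − P₂V₂)/(γ−1) = (15475 − 11470)/0.4 = 10014 J.
After step 1: P = 141.3 kPa, V = 81.2 L, T = 439.5 K.
Step 2 (isobaric): W = PΔV = (141.3 kPa)(158 − 81.2 L) = 10848 J.
W_total = 10014 + 10848 = 20862 J.

W_total ≈ 20900 J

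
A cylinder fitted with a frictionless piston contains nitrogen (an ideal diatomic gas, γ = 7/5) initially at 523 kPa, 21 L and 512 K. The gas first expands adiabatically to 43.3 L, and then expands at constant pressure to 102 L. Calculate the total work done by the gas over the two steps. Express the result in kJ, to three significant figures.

W_total ≈ 18.0 kJ

Step 1 (adiabatic): W = (P₁V₁ − P₂V₂)/(γ−1) = (10983 − 8223)/0.4 = 6901 J.
After step 1: P = 189.9 kPa, V = 43.3 L, T = 383.3 K.
Step 2 (isobaric): W = PΔV = (189.9 kPa)(102 − 43.3 L) = 11147 J.
W_total = 6901 + 11147 = 18048 J.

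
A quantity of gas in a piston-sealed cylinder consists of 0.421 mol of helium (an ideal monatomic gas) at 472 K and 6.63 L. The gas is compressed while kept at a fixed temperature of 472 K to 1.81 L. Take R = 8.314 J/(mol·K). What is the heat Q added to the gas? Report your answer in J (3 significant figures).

Q ≈ -2140 J

Isothermal ⇒ ΔU = 0, so Q = W = nRT ln(V₂/V₁).
Q = (0.421)(8.314)(472) ln(1.81/6.63) = 1652 × -1.298 = -2145 J.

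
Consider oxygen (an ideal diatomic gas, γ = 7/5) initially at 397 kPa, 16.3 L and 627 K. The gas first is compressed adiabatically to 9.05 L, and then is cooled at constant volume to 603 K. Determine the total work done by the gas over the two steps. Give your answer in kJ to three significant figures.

Step 1 (adiabatic): W = (P₁V₁ − P₂V₂)/(γ−1) = (6471 − 8188)/0.4 = -4293 J.
Step 2 (isochoric): W = 0 (constant volume).
W_total = -4293 + 0 = -4293 J.

W_total ≈ -4.29 kJ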